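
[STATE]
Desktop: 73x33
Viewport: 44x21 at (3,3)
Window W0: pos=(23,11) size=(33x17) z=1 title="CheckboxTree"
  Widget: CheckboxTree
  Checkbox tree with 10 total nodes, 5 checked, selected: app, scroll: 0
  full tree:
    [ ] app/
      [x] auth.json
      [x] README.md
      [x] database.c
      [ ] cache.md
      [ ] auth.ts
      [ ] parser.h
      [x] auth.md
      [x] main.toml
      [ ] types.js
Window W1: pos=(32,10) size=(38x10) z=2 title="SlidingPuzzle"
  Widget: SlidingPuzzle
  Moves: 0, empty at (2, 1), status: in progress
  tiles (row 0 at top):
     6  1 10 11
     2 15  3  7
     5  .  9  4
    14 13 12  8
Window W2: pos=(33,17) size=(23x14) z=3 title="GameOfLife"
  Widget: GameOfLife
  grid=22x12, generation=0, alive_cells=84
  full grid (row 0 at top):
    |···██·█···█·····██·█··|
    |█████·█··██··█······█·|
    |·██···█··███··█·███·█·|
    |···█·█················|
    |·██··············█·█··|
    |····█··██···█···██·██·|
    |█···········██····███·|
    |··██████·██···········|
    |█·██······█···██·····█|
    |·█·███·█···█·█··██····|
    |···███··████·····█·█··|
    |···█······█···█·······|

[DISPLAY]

                                            
                                            
                                            
                                            
                                            
                                            
                                            
                             ┏━━━━━━━━━━━━━━
                    ┏━━━━━━━━┃ SlidingPuzzle
                    ┃ Checkbo┠──────────────
                    ┠────────┃┌────┬────┬───
                    ┃>[-] app┃│  6 │  1 │ 10
                    ┃   [x] a┃├────┼────┼───
                    ┃   [x] R┃│  2 │ 15 │  3
                    ┃   [x] d┃┏━━━━━━━━━━━━━
                    ┃   [ ] c┃┃ GameOfLife  
                    ┃   [ ] a┗┠─────────────
                    ┃   [ ] pa┃Gen: 0       
                    ┃   [x] au┃█████·█··██··
                    ┃   [x] ma┃·██···█··███·
                    ┃   [ ] ty┃···█·█·······


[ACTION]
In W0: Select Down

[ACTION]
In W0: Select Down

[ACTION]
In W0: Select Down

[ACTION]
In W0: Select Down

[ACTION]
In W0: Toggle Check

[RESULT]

                                            
                                            
                                            
                                            
                                            
                                            
                                            
                             ┏━━━━━━━━━━━━━━
                    ┏━━━━━━━━┃ SlidingPuzzle
                    ┃ Checkbo┠──────────────
                    ┠────────┃┌────┬────┬───
                    ┃ [-] app┃│  6 │  1 │ 10
                    ┃   [x] a┃├────┼────┼───
                    ┃   [x] R┃│  2 │ 15 │  3
                    ┃   [x] d┃┏━━━━━━━━━━━━━
                    ┃>  [x] c┃┃ GameOfLife  
                    ┃   [ ] a┗┠─────────────
                    ┃   [ ] pa┃Gen: 0       
                    ┃   [x] au┃█████·█··██··
                    ┃   [x] ma┃·██···█··███·
                    ┃   [ ] ty┃···█·█·······


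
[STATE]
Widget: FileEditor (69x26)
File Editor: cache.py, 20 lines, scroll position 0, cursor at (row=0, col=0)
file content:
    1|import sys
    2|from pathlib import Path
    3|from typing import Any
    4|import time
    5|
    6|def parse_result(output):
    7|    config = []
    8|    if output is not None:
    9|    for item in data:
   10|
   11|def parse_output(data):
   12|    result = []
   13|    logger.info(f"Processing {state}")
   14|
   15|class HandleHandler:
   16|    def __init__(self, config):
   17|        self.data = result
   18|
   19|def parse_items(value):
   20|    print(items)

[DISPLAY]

█mport sys                                                          ▲
from pathlib import Path                                            █
from typing import Any                                              ░
import time                                                         ░
                                                                    ░
def parse_result(output):                                           ░
    config = []                                                     ░
    if output is not None:                                          ░
    for item in data:                                               ░
                                                                    ░
def parse_output(data):                                             ░
    result = []                                                     ░
    logger.info(f"Processing {state}")                              ░
                                                                    ░
class HandleHandler:                                                ░
    def __init__(self, config):                                     ░
        self.data = result                                          ░
                                                                    ░
def parse_items(value):                                             ░
    print(items)                                                    ░
                                                                    ░
                                                                    ░
                                                                    ░
                                                                    ░
                                                                    ░
                                                                    ▼


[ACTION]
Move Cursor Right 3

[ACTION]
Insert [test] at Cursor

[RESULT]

imptest█rt sys                                                      ▲
from pathlib import Path                                            █
from typing import Any                                              ░
import time                                                         ░
                                                                    ░
def parse_result(output):                                           ░
    config = []                                                     ░
    if output is not None:                                          ░
    for item in data:                                               ░
                                                                    ░
def parse_output(data):                                             ░
    result = []                                                     ░
    logger.info(f"Processing {state}")                              ░
                                                                    ░
class HandleHandler:                                                ░
    def __init__(self, config):                                     ░
        self.data = result                                          ░
                                                                    ░
def parse_items(value):                                             ░
    print(items)                                                    ░
                                                                    ░
                                                                    ░
                                                                    ░
                                                                    ░
                                                                    ░
                                                                    ▼


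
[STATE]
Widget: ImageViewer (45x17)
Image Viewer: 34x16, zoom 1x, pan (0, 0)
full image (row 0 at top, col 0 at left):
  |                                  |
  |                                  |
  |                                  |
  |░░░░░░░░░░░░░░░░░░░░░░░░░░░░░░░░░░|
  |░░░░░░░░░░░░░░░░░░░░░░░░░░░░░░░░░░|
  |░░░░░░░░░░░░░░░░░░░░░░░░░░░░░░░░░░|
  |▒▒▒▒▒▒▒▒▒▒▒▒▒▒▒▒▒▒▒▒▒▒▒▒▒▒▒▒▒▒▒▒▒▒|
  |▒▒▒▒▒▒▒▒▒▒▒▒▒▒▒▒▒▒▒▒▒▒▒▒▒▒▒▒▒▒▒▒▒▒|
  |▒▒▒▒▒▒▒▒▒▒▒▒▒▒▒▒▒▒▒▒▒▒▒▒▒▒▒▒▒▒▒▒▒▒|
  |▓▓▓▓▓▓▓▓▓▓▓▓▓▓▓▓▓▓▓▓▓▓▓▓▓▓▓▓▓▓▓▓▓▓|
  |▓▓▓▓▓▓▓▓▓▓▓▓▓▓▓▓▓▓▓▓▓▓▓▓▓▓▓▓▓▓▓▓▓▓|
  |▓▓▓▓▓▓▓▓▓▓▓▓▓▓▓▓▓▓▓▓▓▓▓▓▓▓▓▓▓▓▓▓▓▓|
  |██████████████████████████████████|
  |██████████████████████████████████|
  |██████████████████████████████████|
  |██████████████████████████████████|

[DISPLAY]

                                             
                                             
                                             
░░░░░░░░░░░░░░░░░░░░░░░░░░░░░░░░░░           
░░░░░░░░░░░░░░░░░░░░░░░░░░░░░░░░░░           
░░░░░░░░░░░░░░░░░░░░░░░░░░░░░░░░░░           
▒▒▒▒▒▒▒▒▒▒▒▒▒▒▒▒▒▒▒▒▒▒▒▒▒▒▒▒▒▒▒▒▒▒           
▒▒▒▒▒▒▒▒▒▒▒▒▒▒▒▒▒▒▒▒▒▒▒▒▒▒▒▒▒▒▒▒▒▒           
▒▒▒▒▒▒▒▒▒▒▒▒▒▒▒▒▒▒▒▒▒▒▒▒▒▒▒▒▒▒▒▒▒▒           
▓▓▓▓▓▓▓▓▓▓▓▓▓▓▓▓▓▓▓▓▓▓▓▓▓▓▓▓▓▓▓▓▓▓           
▓▓▓▓▓▓▓▓▓▓▓▓▓▓▓▓▓▓▓▓▓▓▓▓▓▓▓▓▓▓▓▓▓▓           
▓▓▓▓▓▓▓▓▓▓▓▓▓▓▓▓▓▓▓▓▓▓▓▓▓▓▓▓▓▓▓▓▓▓           
██████████████████████████████████           
██████████████████████████████████           
██████████████████████████████████           
██████████████████████████████████           
                                             


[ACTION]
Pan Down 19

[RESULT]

                                             
                                             
                                             
                                             
                                             
                                             
                                             
                                             
                                             
                                             
                                             
                                             
                                             
                                             
                                             
                                             
                                             


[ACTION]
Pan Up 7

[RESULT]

██████████████████████████████████           
██████████████████████████████████           
██████████████████████████████████           
██████████████████████████████████           
                                             
                                             
                                             
                                             
                                             
                                             
                                             
                                             
                                             
                                             
                                             
                                             
                                             


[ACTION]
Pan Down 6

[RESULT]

                                             
                                             
                                             
                                             
                                             
                                             
                                             
                                             
                                             
                                             
                                             
                                             
                                             
                                             
                                             
                                             
                                             


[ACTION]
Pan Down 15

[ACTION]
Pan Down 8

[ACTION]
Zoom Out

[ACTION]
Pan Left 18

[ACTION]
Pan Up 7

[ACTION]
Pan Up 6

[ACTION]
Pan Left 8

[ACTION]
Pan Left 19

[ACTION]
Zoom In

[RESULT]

█████████████████████████████████████████████
█████████████████████████████████████████████
█████████████████████████████████████████████
█████████████████████████████████████████████
                                             
                                             
                                             
                                             
                                             
                                             
                                             
                                             
                                             
                                             
                                             
                                             
                                             


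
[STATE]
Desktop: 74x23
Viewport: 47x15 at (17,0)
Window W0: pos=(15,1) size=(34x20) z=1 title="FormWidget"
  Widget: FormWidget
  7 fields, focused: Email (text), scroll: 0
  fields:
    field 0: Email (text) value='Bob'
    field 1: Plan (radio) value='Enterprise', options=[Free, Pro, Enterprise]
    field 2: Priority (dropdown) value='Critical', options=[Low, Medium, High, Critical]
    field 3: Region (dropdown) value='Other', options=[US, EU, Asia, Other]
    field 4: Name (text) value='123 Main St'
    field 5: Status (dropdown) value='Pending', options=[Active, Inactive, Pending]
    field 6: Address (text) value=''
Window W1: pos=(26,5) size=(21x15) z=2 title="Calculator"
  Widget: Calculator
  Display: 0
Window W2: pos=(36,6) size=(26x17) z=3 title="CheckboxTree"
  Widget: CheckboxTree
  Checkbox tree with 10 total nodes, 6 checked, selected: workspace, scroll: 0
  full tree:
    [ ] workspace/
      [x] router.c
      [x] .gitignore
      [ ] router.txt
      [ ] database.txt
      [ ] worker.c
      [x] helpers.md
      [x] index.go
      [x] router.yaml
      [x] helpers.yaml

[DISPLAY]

                                               
━━━━━━━━━━━━━━━━━━━━━━━━━━━━━━━┓               
FormWidget                     ┃               
───────────────────────────────┨               
 Email:      [Bob             ]┃               
 Plan:   ┏━━━━━━━━━━━━━━━━━━━┓ ┃               
 Priority┃ Calculat┏━━━━━━━━━━━━━━━━━━━━━━━━┓  
 Region: ┠─────────┃ CheckboxTree           ┃  
 Name:   ┃         ┠────────────────────────┨  
 Status: ┃┌───┬───┬┃>[-] workspace/         ┃  
 Address:┃│ 7 │ 8 │┃   [x] router.c         ┃  
         ┃├───┼───┼┃   [x] .gitignore       ┃  
         ┃│ 4 │ 5 │┃   [ ] router.txt       ┃  
         ┃├───┼───┼┃   [ ] database.txt     ┃  
         ┃│ 1 │ 2 │┃   [ ] worker.c         ┃  


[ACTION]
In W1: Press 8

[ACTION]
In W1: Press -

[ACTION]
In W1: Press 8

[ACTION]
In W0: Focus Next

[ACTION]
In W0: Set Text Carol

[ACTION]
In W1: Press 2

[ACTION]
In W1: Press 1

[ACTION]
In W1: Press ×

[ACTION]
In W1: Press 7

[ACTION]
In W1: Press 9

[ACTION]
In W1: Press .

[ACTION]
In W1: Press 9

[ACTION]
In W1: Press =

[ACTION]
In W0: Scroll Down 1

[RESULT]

                                               
━━━━━━━━━━━━━━━━━━━━━━━━━━━━━━━┓               
FormWidget                     ┃               
───────────────────────────────┨               
 Plan:       ( ) Free  ( ) Pro ┃               
 Priority┏━━━━━━━━━━━━━━━━━━━┓]┃               
 Region: ┃ Calculat┏━━━━━━━━━━━━━━━━━━━━━━━━┓  
 Name:   ┠─────────┃ CheckboxTree           ┃  
 Status: ┃         ┠────────────────────────┨  
 Address:┃┌───┬───┬┃>[-] workspace/         ┃  
         ┃│ 7 │ 8 │┃   [x] router.c         ┃  
         ┃├───┼───┼┃   [x] .gitignore       ┃  
         ┃│ 4 │ 5 │┃   [ ] router.txt       ┃  
         ┃├───┼───┼┃   [ ] database.txt     ┃  
         ┃│ 1 │ 2 │┃   [ ] worker.c         ┃  


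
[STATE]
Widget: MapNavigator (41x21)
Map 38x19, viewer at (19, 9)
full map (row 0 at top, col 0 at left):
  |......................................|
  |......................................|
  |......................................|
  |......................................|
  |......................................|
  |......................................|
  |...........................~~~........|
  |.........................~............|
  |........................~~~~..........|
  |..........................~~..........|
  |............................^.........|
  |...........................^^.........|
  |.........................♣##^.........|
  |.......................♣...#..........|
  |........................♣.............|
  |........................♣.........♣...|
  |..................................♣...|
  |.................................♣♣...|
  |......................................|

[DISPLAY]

                                         
 ......................................  
 ......................................  
 ......................................  
 ......................................  
 ......................................  
 ......................................  
 ...........................~~~........  
 .........................~............  
 ........................~~~~..........  
 ...................@......~~..........  
 ............................^.........  
 ...........................^^.........  
 .........................♣##^.........  
 .......................♣...#..........  
 ........................♣.............  
 ........................♣.........♣...  
 ..................................♣...  
 .................................♣♣...  
 ......................................  
                                         


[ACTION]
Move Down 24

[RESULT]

 ........................~~~~..........  
 ..........................~~..........  
 ............................^.........  
 ...........................^^.........  
 .........................♣##^.........  
 .......................♣...#..........  
 ........................♣.............  
 ........................♣.........♣...  
 ..................................♣...  
 .................................♣♣...  
 ...................@..................  
                                         
                                         
                                         
                                         
                                         
                                         
                                         
                                         
                                         
                                         


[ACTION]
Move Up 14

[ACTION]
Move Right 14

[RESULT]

                                         
                                         
                                         
                                         
                                         
                                         
.........................                
.........................                
.........................                
.........................                
....................@....                
.........................                
..............~~~........                
............~............                
...........~~~~..........                
.............~~..........                
...............^.........                
..............^^.........                
............♣##^.........                
..........♣...#..........                
...........♣.............                


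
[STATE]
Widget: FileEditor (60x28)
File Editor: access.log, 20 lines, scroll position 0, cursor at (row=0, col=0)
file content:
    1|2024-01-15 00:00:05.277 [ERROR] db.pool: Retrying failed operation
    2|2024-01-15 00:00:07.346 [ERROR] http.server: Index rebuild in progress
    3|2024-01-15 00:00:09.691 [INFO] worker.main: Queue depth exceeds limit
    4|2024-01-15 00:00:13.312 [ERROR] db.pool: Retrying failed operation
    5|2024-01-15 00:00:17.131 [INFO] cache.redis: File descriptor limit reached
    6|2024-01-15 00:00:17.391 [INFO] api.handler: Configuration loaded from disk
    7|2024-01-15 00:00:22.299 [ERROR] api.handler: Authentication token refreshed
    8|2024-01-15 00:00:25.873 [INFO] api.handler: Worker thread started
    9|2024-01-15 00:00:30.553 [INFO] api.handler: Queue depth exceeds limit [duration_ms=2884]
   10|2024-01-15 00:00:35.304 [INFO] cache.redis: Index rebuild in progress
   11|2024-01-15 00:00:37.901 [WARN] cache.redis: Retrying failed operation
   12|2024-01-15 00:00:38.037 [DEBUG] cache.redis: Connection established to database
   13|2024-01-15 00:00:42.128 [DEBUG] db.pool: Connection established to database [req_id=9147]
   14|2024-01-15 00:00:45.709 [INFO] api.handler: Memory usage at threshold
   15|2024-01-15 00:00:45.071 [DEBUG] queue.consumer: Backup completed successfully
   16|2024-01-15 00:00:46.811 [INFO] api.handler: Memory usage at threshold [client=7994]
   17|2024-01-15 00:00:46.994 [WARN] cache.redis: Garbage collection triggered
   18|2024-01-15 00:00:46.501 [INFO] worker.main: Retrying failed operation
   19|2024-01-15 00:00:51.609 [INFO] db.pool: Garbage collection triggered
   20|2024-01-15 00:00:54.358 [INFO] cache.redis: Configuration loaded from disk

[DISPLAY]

█024-01-15 00:00:05.277 [ERROR] db.pool: Retrying failed op▲
2024-01-15 00:00:07.346 [ERROR] http.server: Index rebuild █
2024-01-15 00:00:09.691 [INFO] worker.main: Queue depth exc░
2024-01-15 00:00:13.312 [ERROR] db.pool: Retrying failed op░
2024-01-15 00:00:17.131 [INFO] cache.redis: File descriptor░
2024-01-15 00:00:17.391 [INFO] api.handler: Configuration l░
2024-01-15 00:00:22.299 [ERROR] api.handler: Authentication░
2024-01-15 00:00:25.873 [INFO] api.handler: Worker thread s░
2024-01-15 00:00:30.553 [INFO] api.handler: Queue depth exc░
2024-01-15 00:00:35.304 [INFO] cache.redis: Index rebuild i░
2024-01-15 00:00:37.901 [WARN] cache.redis: Retrying failed░
2024-01-15 00:00:38.037 [DEBUG] cache.redis: Connection est░
2024-01-15 00:00:42.128 [DEBUG] db.pool: Connection establi░
2024-01-15 00:00:45.709 [INFO] api.handler: Memory usage at░
2024-01-15 00:00:45.071 [DEBUG] queue.consumer: Backup comp░
2024-01-15 00:00:46.811 [INFO] api.handler: Memory usage at░
2024-01-15 00:00:46.994 [WARN] cache.redis: Garbage collect░
2024-01-15 00:00:46.501 [INFO] worker.main: Retrying failed░
2024-01-15 00:00:51.609 [INFO] db.pool: Garbage collection ░
2024-01-15 00:00:54.358 [INFO] cache.redis: Configuration l░
                                                           ░
                                                           ░
                                                           ░
                                                           ░
                                                           ░
                                                           ░
                                                           ░
                                                           ▼


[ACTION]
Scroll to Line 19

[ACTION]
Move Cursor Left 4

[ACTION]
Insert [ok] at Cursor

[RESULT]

ok█024-01-15 00:00:05.277 [ERROR] db.pool: Retrying failed ▲
2024-01-15 00:00:07.346 [ERROR] http.server: Index rebuild █
2024-01-15 00:00:09.691 [INFO] worker.main: Queue depth exc░
2024-01-15 00:00:13.312 [ERROR] db.pool: Retrying failed op░
2024-01-15 00:00:17.131 [INFO] cache.redis: File descriptor░
2024-01-15 00:00:17.391 [INFO] api.handler: Configuration l░
2024-01-15 00:00:22.299 [ERROR] api.handler: Authentication░
2024-01-15 00:00:25.873 [INFO] api.handler: Worker thread s░
2024-01-15 00:00:30.553 [INFO] api.handler: Queue depth exc░
2024-01-15 00:00:35.304 [INFO] cache.redis: Index rebuild i░
2024-01-15 00:00:37.901 [WARN] cache.redis: Retrying failed░
2024-01-15 00:00:38.037 [DEBUG] cache.redis: Connection est░
2024-01-15 00:00:42.128 [DEBUG] db.pool: Connection establi░
2024-01-15 00:00:45.709 [INFO] api.handler: Memory usage at░
2024-01-15 00:00:45.071 [DEBUG] queue.consumer: Backup comp░
2024-01-15 00:00:46.811 [INFO] api.handler: Memory usage at░
2024-01-15 00:00:46.994 [WARN] cache.redis: Garbage collect░
2024-01-15 00:00:46.501 [INFO] worker.main: Retrying failed░
2024-01-15 00:00:51.609 [INFO] db.pool: Garbage collection ░
2024-01-15 00:00:54.358 [INFO] cache.redis: Configuration l░
                                                           ░
                                                           ░
                                                           ░
                                                           ░
                                                           ░
                                                           ░
                                                           ░
                                                           ▼


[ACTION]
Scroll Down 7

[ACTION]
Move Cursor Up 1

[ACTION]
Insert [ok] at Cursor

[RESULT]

okok█024-01-15 00:00:05.277 [ERROR] db.pool: Retrying faile▲
2024-01-15 00:00:07.346 [ERROR] http.server: Index rebuild █
2024-01-15 00:00:09.691 [INFO] worker.main: Queue depth exc░
2024-01-15 00:00:13.312 [ERROR] db.pool: Retrying failed op░
2024-01-15 00:00:17.131 [INFO] cache.redis: File descriptor░
2024-01-15 00:00:17.391 [INFO] api.handler: Configuration l░
2024-01-15 00:00:22.299 [ERROR] api.handler: Authentication░
2024-01-15 00:00:25.873 [INFO] api.handler: Worker thread s░
2024-01-15 00:00:30.553 [INFO] api.handler: Queue depth exc░
2024-01-15 00:00:35.304 [INFO] cache.redis: Index rebuild i░
2024-01-15 00:00:37.901 [WARN] cache.redis: Retrying failed░
2024-01-15 00:00:38.037 [DEBUG] cache.redis: Connection est░
2024-01-15 00:00:42.128 [DEBUG] db.pool: Connection establi░
2024-01-15 00:00:45.709 [INFO] api.handler: Memory usage at░
2024-01-15 00:00:45.071 [DEBUG] queue.consumer: Backup comp░
2024-01-15 00:00:46.811 [INFO] api.handler: Memory usage at░
2024-01-15 00:00:46.994 [WARN] cache.redis: Garbage collect░
2024-01-15 00:00:46.501 [INFO] worker.main: Retrying failed░
2024-01-15 00:00:51.609 [INFO] db.pool: Garbage collection ░
2024-01-15 00:00:54.358 [INFO] cache.redis: Configuration l░
                                                           ░
                                                           ░
                                                           ░
                                                           ░
                                                           ░
                                                           ░
                                                           ░
                                                           ▼


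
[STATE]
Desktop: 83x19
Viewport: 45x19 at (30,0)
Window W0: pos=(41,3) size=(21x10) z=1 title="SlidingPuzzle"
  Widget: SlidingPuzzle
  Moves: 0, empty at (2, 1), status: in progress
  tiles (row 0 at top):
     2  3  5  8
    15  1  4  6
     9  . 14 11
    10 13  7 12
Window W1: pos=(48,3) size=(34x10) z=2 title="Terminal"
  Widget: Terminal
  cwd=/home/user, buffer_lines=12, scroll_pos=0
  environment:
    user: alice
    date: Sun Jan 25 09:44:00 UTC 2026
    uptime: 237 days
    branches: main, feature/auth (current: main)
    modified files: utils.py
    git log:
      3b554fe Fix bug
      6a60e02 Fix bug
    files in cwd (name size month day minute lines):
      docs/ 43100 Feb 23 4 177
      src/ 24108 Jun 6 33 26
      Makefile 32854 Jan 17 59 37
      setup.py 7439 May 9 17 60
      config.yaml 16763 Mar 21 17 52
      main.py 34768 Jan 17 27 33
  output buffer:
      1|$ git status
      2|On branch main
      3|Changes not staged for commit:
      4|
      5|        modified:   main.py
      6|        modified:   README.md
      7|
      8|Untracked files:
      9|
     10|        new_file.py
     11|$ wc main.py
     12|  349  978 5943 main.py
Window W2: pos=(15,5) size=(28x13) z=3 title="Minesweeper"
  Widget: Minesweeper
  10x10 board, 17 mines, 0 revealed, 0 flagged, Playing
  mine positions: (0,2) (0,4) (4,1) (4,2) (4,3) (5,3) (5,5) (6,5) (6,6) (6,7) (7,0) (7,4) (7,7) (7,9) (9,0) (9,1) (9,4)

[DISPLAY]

                                             
                                             
                                             
           ┏━━━━━━┏━━━━━━━━━━━━━━━━━━━━━━━━━━
           ┃ Slidi┃ Terminal                 
━━━━━━━━━━━━┓─────┠──────────────────────────
            ┃────┬┃$ git status              
────────────┨  2 │┃On branch main            
            ┃────┼┃Changes not staged for com
            ┃ 15 │┃                          
            ┃────┼┃        modified:   main.p
            ┃  9 │┃        modified:   README
            ┃━━━━━┗━━━━━━━━━━━━━━━━━━━━━━━━━━
            ┃                                
            ┃                                
            ┃                                
            ┃                                
━━━━━━━━━━━━┛                                
                                             


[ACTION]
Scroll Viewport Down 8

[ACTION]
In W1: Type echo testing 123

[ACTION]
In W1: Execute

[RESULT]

                                             
                                             
                                             
           ┏━━━━━━┏━━━━━━━━━━━━━━━━━━━━━━━━━━
           ┃ Slidi┃ Terminal                 
━━━━━━━━━━━━┓─────┠──────────────────────────
            ┃────┬┃        new_file.py       
────────────┨  2 │┃$ wc main.py              
            ┃────┼┃  349  978 5943 main.py   
            ┃ 15 │┃$ echo testing 123        
            ┃────┼┃testing 123               
            ┃  9 │┃$ █                       
            ┃━━━━━┗━━━━━━━━━━━━━━━━━━━━━━━━━━
            ┃                                
            ┃                                
            ┃                                
            ┃                                
━━━━━━━━━━━━┛                                
                                             


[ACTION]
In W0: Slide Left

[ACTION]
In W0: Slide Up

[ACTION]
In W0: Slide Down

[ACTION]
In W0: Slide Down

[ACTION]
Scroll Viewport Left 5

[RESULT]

                                             
                                             
                                             
                ┏━━━━━━┏━━━━━━━━━━━━━━━━━━━━━
                ┃ Slidi┃ Terminal            
━━━━━━━━━━━━━━━━━┓─────┠─────────────────────
per              ┃────┬┃        new_file.py  
─────────────────┨  2 │┃$ wc main.py         
■                ┃────┼┃  349  978 5943 main.
■                ┃ 15 │┃$ echo testing 123   
■                ┃────┼┃testing 123          
■                ┃  9 │┃$ █                  
■                ┃━━━━━┗━━━━━━━━━━━━━━━━━━━━━
■                ┃                           
■                ┃                           
■                ┃                           
■                ┃                           
━━━━━━━━━━━━━━━━━┛                           
                                             


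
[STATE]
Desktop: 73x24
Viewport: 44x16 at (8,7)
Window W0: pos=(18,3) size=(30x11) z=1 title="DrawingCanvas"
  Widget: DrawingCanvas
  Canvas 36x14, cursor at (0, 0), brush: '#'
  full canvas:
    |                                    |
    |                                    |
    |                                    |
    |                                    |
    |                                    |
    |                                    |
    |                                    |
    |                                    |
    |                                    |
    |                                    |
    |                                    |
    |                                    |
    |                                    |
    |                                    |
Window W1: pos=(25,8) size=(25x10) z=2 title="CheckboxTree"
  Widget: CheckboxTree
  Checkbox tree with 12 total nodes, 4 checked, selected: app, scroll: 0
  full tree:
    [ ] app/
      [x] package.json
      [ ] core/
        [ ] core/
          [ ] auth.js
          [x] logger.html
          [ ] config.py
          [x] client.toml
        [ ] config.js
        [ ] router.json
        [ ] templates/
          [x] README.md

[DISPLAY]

          ┃                            ┃    
          ┃      ┏━━━━━━━━━━━━━━━━━━━━━━━┓  
          ┃      ┃ CheckboxTree          ┃  
          ┃      ┠───────────────────────┨  
          ┃      ┃>[-] app/              ┃  
          ┃      ┃   [x] package.json    ┃  
          ┗━━━━━━┃   [-] core/           ┃  
                 ┃     [-] core/         ┃  
                 ┃       [ ] auth.js     ┃  
                 ┃       [x] logger.html ┃  
                 ┗━━━━━━━━━━━━━━━━━━━━━━━┛  
                                            
                                            
                                            
                                            
                                            


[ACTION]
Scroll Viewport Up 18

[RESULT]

                                            
                                            
                                            
          ┏━━━━━━━━━━━━━━━━━━━━━━━━━━━━┓    
          ┃ DrawingCanvas              ┃    
          ┠────────────────────────────┨    
          ┃+                           ┃    
          ┃                            ┃    
          ┃      ┏━━━━━━━━━━━━━━━━━━━━━━━┓  
          ┃      ┃ CheckboxTree          ┃  
          ┃      ┠───────────────────────┨  
          ┃      ┃>[-] app/              ┃  
          ┃      ┃   [x] package.json    ┃  
          ┗━━━━━━┃   [-] core/           ┃  
                 ┃     [-] core/         ┃  
                 ┃       [ ] auth.js     ┃  


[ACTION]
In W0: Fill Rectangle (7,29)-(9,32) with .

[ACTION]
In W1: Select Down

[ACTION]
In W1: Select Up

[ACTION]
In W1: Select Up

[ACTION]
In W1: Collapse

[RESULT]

                                            
                                            
                                            
          ┏━━━━━━━━━━━━━━━━━━━━━━━━━━━━┓    
          ┃ DrawingCanvas              ┃    
          ┠────────────────────────────┨    
          ┃+                           ┃    
          ┃                            ┃    
          ┃      ┏━━━━━━━━━━━━━━━━━━━━━━━┓  
          ┃      ┃ CheckboxTree          ┃  
          ┃      ┠───────────────────────┨  
          ┃      ┃>[-] app/              ┃  
          ┃      ┃                       ┃  
          ┗━━━━━━┃                       ┃  
                 ┃                       ┃  
                 ┃                       ┃  


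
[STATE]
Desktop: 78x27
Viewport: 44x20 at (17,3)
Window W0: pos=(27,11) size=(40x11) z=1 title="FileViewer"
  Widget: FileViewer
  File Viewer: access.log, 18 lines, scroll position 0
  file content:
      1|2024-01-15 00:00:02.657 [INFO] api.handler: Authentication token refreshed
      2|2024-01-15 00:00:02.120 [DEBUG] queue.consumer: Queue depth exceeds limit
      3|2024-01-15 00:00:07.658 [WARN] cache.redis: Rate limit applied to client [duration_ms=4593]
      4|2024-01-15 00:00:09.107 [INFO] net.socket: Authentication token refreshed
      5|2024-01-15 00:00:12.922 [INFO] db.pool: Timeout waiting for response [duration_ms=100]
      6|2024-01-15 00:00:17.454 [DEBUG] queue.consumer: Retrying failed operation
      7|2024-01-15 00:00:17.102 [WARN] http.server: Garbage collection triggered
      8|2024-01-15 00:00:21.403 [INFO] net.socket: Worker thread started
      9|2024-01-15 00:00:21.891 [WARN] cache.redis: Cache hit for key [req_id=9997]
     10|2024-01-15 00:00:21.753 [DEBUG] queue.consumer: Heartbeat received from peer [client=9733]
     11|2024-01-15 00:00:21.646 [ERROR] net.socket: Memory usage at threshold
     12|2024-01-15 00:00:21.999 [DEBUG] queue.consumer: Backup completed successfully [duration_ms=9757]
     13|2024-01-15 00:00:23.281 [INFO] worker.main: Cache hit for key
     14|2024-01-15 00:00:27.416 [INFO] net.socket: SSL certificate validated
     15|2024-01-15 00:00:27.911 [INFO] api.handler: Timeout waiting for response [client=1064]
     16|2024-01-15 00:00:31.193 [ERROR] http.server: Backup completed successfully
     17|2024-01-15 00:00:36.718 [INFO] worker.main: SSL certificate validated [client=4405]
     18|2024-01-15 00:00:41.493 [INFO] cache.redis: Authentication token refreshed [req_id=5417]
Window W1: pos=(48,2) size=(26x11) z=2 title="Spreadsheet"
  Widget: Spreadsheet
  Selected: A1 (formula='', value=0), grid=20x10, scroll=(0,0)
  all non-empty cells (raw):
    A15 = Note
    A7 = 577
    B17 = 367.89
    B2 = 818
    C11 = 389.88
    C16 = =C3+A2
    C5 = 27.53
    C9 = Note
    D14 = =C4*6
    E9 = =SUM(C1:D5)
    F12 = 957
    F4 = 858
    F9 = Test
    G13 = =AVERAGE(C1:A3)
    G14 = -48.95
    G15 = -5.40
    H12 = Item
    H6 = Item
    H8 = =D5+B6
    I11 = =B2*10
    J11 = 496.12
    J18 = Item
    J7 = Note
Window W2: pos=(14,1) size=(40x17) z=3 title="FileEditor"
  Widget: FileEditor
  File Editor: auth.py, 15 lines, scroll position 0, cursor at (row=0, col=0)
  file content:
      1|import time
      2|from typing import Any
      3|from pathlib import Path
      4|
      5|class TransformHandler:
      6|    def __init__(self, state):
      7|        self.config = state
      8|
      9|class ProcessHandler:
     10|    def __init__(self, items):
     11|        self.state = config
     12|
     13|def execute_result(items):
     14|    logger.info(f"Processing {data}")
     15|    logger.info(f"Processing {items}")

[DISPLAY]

────────────────────────────────────┨adsheet
port time                          ▲┃───────
om typing import Any               █┃       
om pathlib import Path             ░┃  A    
                                   ░┃-------
ass TransformHandler:              ░┃    [0]
  def __init__(self, state):       ░┃      0
      self.config = state          ░┃      0
                                   ░┃      0
ass ProcessHandler:                ░┃━━━━━━━
  def __init__(self, items):       ░┃───────
      self.state = config          ░┃NFO] ap
                                   ░┃EBUG] q
f execute_result(items):           ▼┃ARN] ca
━━━━━━━━━━━━━━━━━━━━━━━━━━━━━━━━━━━━┛NFO] ne
          ┃2024-01-15 00:00:12.922 [INFO] db
          ┃2024-01-15 00:00:17.454 [DEBUG] q
          ┃2024-01-15 00:00:17.102 [WARN] ht
          ┗━━━━━━━━━━━━━━━━━━━━━━━━━━━━━━━━━
                                            


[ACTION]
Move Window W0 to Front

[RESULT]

────────────────────────────────────┨adsheet
port time                          ▲┃───────
om typing import Any               █┃       
om pathlib import Path             ░┃  A    
                                   ░┃-------
ass TransformHandler:              ░┃    [0]
  def __init__(self, state):       ░┃      0
      self.config = state          ░┃      0
          ┏━━━━━━━━━━━━━━━━━━━━━━━━━━━━━━━━━
ass Proces┃ FileViewer                      
  def __in┠─────────────────────────────────
      self┃2024-01-15 00:00:02.657 [INFO] ap
          ┃2024-01-15 00:00:02.120 [DEBUG] q
f execute_┃2024-01-15 00:00:07.658 [WARN] ca
━━━━━━━━━━┃2024-01-15 00:00:09.107 [INFO] ne
          ┃2024-01-15 00:00:12.922 [INFO] db
          ┃2024-01-15 00:00:17.454 [DEBUG] q
          ┃2024-01-15 00:00:17.102 [WARN] ht
          ┗━━━━━━━━━━━━━━━━━━━━━━━━━━━━━━━━━
                                            


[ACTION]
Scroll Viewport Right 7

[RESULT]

─────────────────────────────┨adsheet       
me                          ▲┃──────────────
ng import Any               █┃              
lib import Path             ░┃  A       B   
                            ░┃--------------
nsformHandler:              ░┃    [0]       
_init__(self, state):       ░┃      0     81
elf.config = state          ░┃      0       
   ┏━━━━━━━━━━━━━━━━━━━━━━━━━━━━━━━━━━━━━━┓ 
ces┃ FileViewer                           ┃━
_in┠──────────────────────────────────────┨ 
elf┃2024-01-15 00:00:02.657 [INFO] api.ha▲┃ 
   ┃2024-01-15 00:00:02.120 [DEBUG] queue█┃ 
te_┃2024-01-15 00:00:07.658 [WARN] cache.░┃ 
━━━┃2024-01-15 00:00:09.107 [INFO] net.so░┃ 
   ┃2024-01-15 00:00:12.922 [INFO] db.poo░┃ 
   ┃2024-01-15 00:00:17.454 [DEBUG] queue░┃ 
   ┃2024-01-15 00:00:17.102 [WARN] http.s▼┃ 
   ┗━━━━━━━━━━━━━━━━━━━━━━━━━━━━━━━━━━━━━━┛ 
                                            


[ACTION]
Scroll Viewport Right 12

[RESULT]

───────────────────┨adsheet            ┃    
                  ▲┃───────────────────┨    
Any               █┃                   ┃    
 Path             ░┃  A       B       C┃    
                  ░┃-------------------┃    
ler:              ░┃    [0]       0    ┃    
lf, state):       ░┃      0     818    ┃    
 = state          ░┃      0       0    ┃    
━━━━━━━━━━━━━━━━━━━━━━━━━━━━━━━━┓ 0    ┃    
iewer                           ┃━━━━━━┛    
────────────────────────────────┨           
1-15 00:00:02.657 [INFO] api.ha▲┃           
1-15 00:00:02.120 [DEBUG] queue█┃           
1-15 00:00:07.658 [WARN] cache.░┃           
1-15 00:00:09.107 [INFO] net.so░┃           
1-15 00:00:12.922 [INFO] db.poo░┃           
1-15 00:00:17.454 [DEBUG] queue░┃           
1-15 00:00:17.102 [WARN] http.s▼┃           
━━━━━━━━━━━━━━━━━━━━━━━━━━━━━━━━┛           
                                            
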